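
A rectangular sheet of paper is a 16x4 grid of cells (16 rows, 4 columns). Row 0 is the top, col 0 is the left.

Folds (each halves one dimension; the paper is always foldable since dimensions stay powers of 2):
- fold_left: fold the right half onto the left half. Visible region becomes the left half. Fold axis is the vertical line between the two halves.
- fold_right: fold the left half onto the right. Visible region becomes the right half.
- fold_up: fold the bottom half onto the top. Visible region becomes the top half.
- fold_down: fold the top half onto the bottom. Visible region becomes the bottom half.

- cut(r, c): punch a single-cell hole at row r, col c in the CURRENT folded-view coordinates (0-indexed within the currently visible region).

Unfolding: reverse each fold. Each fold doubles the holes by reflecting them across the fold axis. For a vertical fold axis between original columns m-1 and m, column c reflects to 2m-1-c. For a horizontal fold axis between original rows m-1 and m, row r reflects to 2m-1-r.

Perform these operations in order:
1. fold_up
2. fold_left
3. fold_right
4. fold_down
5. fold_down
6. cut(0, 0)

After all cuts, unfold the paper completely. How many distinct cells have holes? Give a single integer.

Op 1 fold_up: fold axis h@8; visible region now rows[0,8) x cols[0,4) = 8x4
Op 2 fold_left: fold axis v@2; visible region now rows[0,8) x cols[0,2) = 8x2
Op 3 fold_right: fold axis v@1; visible region now rows[0,8) x cols[1,2) = 8x1
Op 4 fold_down: fold axis h@4; visible region now rows[4,8) x cols[1,2) = 4x1
Op 5 fold_down: fold axis h@6; visible region now rows[6,8) x cols[1,2) = 2x1
Op 6 cut(0, 0): punch at orig (6,1); cuts so far [(6, 1)]; region rows[6,8) x cols[1,2) = 2x1
Unfold 1 (reflect across h@6): 2 holes -> [(5, 1), (6, 1)]
Unfold 2 (reflect across h@4): 4 holes -> [(1, 1), (2, 1), (5, 1), (6, 1)]
Unfold 3 (reflect across v@1): 8 holes -> [(1, 0), (1, 1), (2, 0), (2, 1), (5, 0), (5, 1), (6, 0), (6, 1)]
Unfold 4 (reflect across v@2): 16 holes -> [(1, 0), (1, 1), (1, 2), (1, 3), (2, 0), (2, 1), (2, 2), (2, 3), (5, 0), (5, 1), (5, 2), (5, 3), (6, 0), (6, 1), (6, 2), (6, 3)]
Unfold 5 (reflect across h@8): 32 holes -> [(1, 0), (1, 1), (1, 2), (1, 3), (2, 0), (2, 1), (2, 2), (2, 3), (5, 0), (5, 1), (5, 2), (5, 3), (6, 0), (6, 1), (6, 2), (6, 3), (9, 0), (9, 1), (9, 2), (9, 3), (10, 0), (10, 1), (10, 2), (10, 3), (13, 0), (13, 1), (13, 2), (13, 3), (14, 0), (14, 1), (14, 2), (14, 3)]

Answer: 32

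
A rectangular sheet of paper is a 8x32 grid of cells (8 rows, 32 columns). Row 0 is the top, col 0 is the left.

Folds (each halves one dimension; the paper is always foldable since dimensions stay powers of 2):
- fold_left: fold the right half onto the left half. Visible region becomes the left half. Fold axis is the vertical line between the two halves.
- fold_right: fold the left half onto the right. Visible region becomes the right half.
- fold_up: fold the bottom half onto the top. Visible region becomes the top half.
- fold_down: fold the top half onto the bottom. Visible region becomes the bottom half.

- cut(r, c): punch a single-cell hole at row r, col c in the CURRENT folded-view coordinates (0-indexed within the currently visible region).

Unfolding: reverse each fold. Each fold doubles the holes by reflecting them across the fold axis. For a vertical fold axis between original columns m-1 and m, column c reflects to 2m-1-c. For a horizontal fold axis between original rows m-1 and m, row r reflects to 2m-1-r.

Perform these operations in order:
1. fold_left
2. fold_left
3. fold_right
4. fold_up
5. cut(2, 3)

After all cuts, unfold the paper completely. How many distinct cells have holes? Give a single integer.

Op 1 fold_left: fold axis v@16; visible region now rows[0,8) x cols[0,16) = 8x16
Op 2 fold_left: fold axis v@8; visible region now rows[0,8) x cols[0,8) = 8x8
Op 3 fold_right: fold axis v@4; visible region now rows[0,8) x cols[4,8) = 8x4
Op 4 fold_up: fold axis h@4; visible region now rows[0,4) x cols[4,8) = 4x4
Op 5 cut(2, 3): punch at orig (2,7); cuts so far [(2, 7)]; region rows[0,4) x cols[4,8) = 4x4
Unfold 1 (reflect across h@4): 2 holes -> [(2, 7), (5, 7)]
Unfold 2 (reflect across v@4): 4 holes -> [(2, 0), (2, 7), (5, 0), (5, 7)]
Unfold 3 (reflect across v@8): 8 holes -> [(2, 0), (2, 7), (2, 8), (2, 15), (5, 0), (5, 7), (5, 8), (5, 15)]
Unfold 4 (reflect across v@16): 16 holes -> [(2, 0), (2, 7), (2, 8), (2, 15), (2, 16), (2, 23), (2, 24), (2, 31), (5, 0), (5, 7), (5, 8), (5, 15), (5, 16), (5, 23), (5, 24), (5, 31)]

Answer: 16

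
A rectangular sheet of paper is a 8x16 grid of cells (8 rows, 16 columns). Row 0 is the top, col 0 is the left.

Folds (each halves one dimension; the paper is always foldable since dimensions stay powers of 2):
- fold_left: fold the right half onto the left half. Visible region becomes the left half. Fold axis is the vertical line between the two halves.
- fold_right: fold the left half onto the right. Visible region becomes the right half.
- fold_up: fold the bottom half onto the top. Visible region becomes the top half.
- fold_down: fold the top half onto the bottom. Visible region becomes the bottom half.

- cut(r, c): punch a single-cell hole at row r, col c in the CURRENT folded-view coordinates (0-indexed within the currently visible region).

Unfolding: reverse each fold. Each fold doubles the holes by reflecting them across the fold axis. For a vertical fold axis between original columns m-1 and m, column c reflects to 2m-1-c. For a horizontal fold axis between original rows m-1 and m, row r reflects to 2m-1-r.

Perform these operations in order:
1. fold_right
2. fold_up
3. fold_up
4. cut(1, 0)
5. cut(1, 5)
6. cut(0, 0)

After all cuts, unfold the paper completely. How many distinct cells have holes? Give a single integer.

Op 1 fold_right: fold axis v@8; visible region now rows[0,8) x cols[8,16) = 8x8
Op 2 fold_up: fold axis h@4; visible region now rows[0,4) x cols[8,16) = 4x8
Op 3 fold_up: fold axis h@2; visible region now rows[0,2) x cols[8,16) = 2x8
Op 4 cut(1, 0): punch at orig (1,8); cuts so far [(1, 8)]; region rows[0,2) x cols[8,16) = 2x8
Op 5 cut(1, 5): punch at orig (1,13); cuts so far [(1, 8), (1, 13)]; region rows[0,2) x cols[8,16) = 2x8
Op 6 cut(0, 0): punch at orig (0,8); cuts so far [(0, 8), (1, 8), (1, 13)]; region rows[0,2) x cols[8,16) = 2x8
Unfold 1 (reflect across h@2): 6 holes -> [(0, 8), (1, 8), (1, 13), (2, 8), (2, 13), (3, 8)]
Unfold 2 (reflect across h@4): 12 holes -> [(0, 8), (1, 8), (1, 13), (2, 8), (2, 13), (3, 8), (4, 8), (5, 8), (5, 13), (6, 8), (6, 13), (7, 8)]
Unfold 3 (reflect across v@8): 24 holes -> [(0, 7), (0, 8), (1, 2), (1, 7), (1, 8), (1, 13), (2, 2), (2, 7), (2, 8), (2, 13), (3, 7), (3, 8), (4, 7), (4, 8), (5, 2), (5, 7), (5, 8), (5, 13), (6, 2), (6, 7), (6, 8), (6, 13), (7, 7), (7, 8)]

Answer: 24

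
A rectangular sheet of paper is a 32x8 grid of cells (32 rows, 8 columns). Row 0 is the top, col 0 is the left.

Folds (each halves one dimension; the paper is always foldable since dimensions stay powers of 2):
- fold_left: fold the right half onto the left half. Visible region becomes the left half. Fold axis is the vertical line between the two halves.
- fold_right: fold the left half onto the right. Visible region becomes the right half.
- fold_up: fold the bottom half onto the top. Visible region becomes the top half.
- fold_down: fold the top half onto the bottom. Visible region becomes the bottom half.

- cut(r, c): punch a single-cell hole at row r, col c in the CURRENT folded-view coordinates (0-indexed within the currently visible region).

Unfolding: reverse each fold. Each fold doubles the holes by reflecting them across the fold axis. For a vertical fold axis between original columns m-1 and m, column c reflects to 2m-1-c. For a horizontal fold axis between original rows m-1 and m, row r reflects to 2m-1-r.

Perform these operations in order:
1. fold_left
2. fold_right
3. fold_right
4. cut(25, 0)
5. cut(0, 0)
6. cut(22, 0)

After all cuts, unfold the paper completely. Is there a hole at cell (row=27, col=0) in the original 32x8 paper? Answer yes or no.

Op 1 fold_left: fold axis v@4; visible region now rows[0,32) x cols[0,4) = 32x4
Op 2 fold_right: fold axis v@2; visible region now rows[0,32) x cols[2,4) = 32x2
Op 3 fold_right: fold axis v@3; visible region now rows[0,32) x cols[3,4) = 32x1
Op 4 cut(25, 0): punch at orig (25,3); cuts so far [(25, 3)]; region rows[0,32) x cols[3,4) = 32x1
Op 5 cut(0, 0): punch at orig (0,3); cuts so far [(0, 3), (25, 3)]; region rows[0,32) x cols[3,4) = 32x1
Op 6 cut(22, 0): punch at orig (22,3); cuts so far [(0, 3), (22, 3), (25, 3)]; region rows[0,32) x cols[3,4) = 32x1
Unfold 1 (reflect across v@3): 6 holes -> [(0, 2), (0, 3), (22, 2), (22, 3), (25, 2), (25, 3)]
Unfold 2 (reflect across v@2): 12 holes -> [(0, 0), (0, 1), (0, 2), (0, 3), (22, 0), (22, 1), (22, 2), (22, 3), (25, 0), (25, 1), (25, 2), (25, 3)]
Unfold 3 (reflect across v@4): 24 holes -> [(0, 0), (0, 1), (0, 2), (0, 3), (0, 4), (0, 5), (0, 6), (0, 7), (22, 0), (22, 1), (22, 2), (22, 3), (22, 4), (22, 5), (22, 6), (22, 7), (25, 0), (25, 1), (25, 2), (25, 3), (25, 4), (25, 5), (25, 6), (25, 7)]
Holes: [(0, 0), (0, 1), (0, 2), (0, 3), (0, 4), (0, 5), (0, 6), (0, 7), (22, 0), (22, 1), (22, 2), (22, 3), (22, 4), (22, 5), (22, 6), (22, 7), (25, 0), (25, 1), (25, 2), (25, 3), (25, 4), (25, 5), (25, 6), (25, 7)]

Answer: no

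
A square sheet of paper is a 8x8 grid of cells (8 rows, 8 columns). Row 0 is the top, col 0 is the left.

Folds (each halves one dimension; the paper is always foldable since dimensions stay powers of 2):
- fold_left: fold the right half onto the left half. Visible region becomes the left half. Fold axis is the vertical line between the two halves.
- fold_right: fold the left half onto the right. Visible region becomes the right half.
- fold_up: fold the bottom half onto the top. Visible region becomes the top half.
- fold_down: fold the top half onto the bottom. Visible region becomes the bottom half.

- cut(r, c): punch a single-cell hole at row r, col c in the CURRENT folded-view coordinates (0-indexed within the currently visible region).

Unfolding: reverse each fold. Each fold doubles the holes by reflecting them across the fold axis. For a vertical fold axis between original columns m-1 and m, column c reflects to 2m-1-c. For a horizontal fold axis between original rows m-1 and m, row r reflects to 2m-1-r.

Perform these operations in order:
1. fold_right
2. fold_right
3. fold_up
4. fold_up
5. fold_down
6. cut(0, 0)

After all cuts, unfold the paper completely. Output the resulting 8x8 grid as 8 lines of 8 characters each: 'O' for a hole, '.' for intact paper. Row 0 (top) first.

Op 1 fold_right: fold axis v@4; visible region now rows[0,8) x cols[4,8) = 8x4
Op 2 fold_right: fold axis v@6; visible region now rows[0,8) x cols[6,8) = 8x2
Op 3 fold_up: fold axis h@4; visible region now rows[0,4) x cols[6,8) = 4x2
Op 4 fold_up: fold axis h@2; visible region now rows[0,2) x cols[6,8) = 2x2
Op 5 fold_down: fold axis h@1; visible region now rows[1,2) x cols[6,8) = 1x2
Op 6 cut(0, 0): punch at orig (1,6); cuts so far [(1, 6)]; region rows[1,2) x cols[6,8) = 1x2
Unfold 1 (reflect across h@1): 2 holes -> [(0, 6), (1, 6)]
Unfold 2 (reflect across h@2): 4 holes -> [(0, 6), (1, 6), (2, 6), (3, 6)]
Unfold 3 (reflect across h@4): 8 holes -> [(0, 6), (1, 6), (2, 6), (3, 6), (4, 6), (5, 6), (6, 6), (7, 6)]
Unfold 4 (reflect across v@6): 16 holes -> [(0, 5), (0, 6), (1, 5), (1, 6), (2, 5), (2, 6), (3, 5), (3, 6), (4, 5), (4, 6), (5, 5), (5, 6), (6, 5), (6, 6), (7, 5), (7, 6)]
Unfold 5 (reflect across v@4): 32 holes -> [(0, 1), (0, 2), (0, 5), (0, 6), (1, 1), (1, 2), (1, 5), (1, 6), (2, 1), (2, 2), (2, 5), (2, 6), (3, 1), (3, 2), (3, 5), (3, 6), (4, 1), (4, 2), (4, 5), (4, 6), (5, 1), (5, 2), (5, 5), (5, 6), (6, 1), (6, 2), (6, 5), (6, 6), (7, 1), (7, 2), (7, 5), (7, 6)]

Answer: .OO..OO.
.OO..OO.
.OO..OO.
.OO..OO.
.OO..OO.
.OO..OO.
.OO..OO.
.OO..OO.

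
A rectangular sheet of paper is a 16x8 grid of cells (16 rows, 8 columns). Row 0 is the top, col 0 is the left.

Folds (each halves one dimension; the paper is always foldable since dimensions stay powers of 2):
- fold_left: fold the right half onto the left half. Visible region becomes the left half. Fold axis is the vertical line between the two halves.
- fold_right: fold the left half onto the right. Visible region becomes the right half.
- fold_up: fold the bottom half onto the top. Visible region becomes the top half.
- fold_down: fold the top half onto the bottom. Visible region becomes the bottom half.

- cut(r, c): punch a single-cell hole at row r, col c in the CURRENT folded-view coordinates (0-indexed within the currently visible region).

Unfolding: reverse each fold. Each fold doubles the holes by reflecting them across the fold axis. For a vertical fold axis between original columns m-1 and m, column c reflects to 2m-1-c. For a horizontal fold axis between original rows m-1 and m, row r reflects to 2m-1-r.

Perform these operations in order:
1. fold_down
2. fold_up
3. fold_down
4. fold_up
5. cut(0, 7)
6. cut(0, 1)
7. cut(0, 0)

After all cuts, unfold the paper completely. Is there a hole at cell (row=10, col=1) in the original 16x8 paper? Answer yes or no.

Answer: yes

Derivation:
Op 1 fold_down: fold axis h@8; visible region now rows[8,16) x cols[0,8) = 8x8
Op 2 fold_up: fold axis h@12; visible region now rows[8,12) x cols[0,8) = 4x8
Op 3 fold_down: fold axis h@10; visible region now rows[10,12) x cols[0,8) = 2x8
Op 4 fold_up: fold axis h@11; visible region now rows[10,11) x cols[0,8) = 1x8
Op 5 cut(0, 7): punch at orig (10,7); cuts so far [(10, 7)]; region rows[10,11) x cols[0,8) = 1x8
Op 6 cut(0, 1): punch at orig (10,1); cuts so far [(10, 1), (10, 7)]; region rows[10,11) x cols[0,8) = 1x8
Op 7 cut(0, 0): punch at orig (10,0); cuts so far [(10, 0), (10, 1), (10, 7)]; region rows[10,11) x cols[0,8) = 1x8
Unfold 1 (reflect across h@11): 6 holes -> [(10, 0), (10, 1), (10, 7), (11, 0), (11, 1), (11, 7)]
Unfold 2 (reflect across h@10): 12 holes -> [(8, 0), (8, 1), (8, 7), (9, 0), (9, 1), (9, 7), (10, 0), (10, 1), (10, 7), (11, 0), (11, 1), (11, 7)]
Unfold 3 (reflect across h@12): 24 holes -> [(8, 0), (8, 1), (8, 7), (9, 0), (9, 1), (9, 7), (10, 0), (10, 1), (10, 7), (11, 0), (11, 1), (11, 7), (12, 0), (12, 1), (12, 7), (13, 0), (13, 1), (13, 7), (14, 0), (14, 1), (14, 7), (15, 0), (15, 1), (15, 7)]
Unfold 4 (reflect across h@8): 48 holes -> [(0, 0), (0, 1), (0, 7), (1, 0), (1, 1), (1, 7), (2, 0), (2, 1), (2, 7), (3, 0), (3, 1), (3, 7), (4, 0), (4, 1), (4, 7), (5, 0), (5, 1), (5, 7), (6, 0), (6, 1), (6, 7), (7, 0), (7, 1), (7, 7), (8, 0), (8, 1), (8, 7), (9, 0), (9, 1), (9, 7), (10, 0), (10, 1), (10, 7), (11, 0), (11, 1), (11, 7), (12, 0), (12, 1), (12, 7), (13, 0), (13, 1), (13, 7), (14, 0), (14, 1), (14, 7), (15, 0), (15, 1), (15, 7)]
Holes: [(0, 0), (0, 1), (0, 7), (1, 0), (1, 1), (1, 7), (2, 0), (2, 1), (2, 7), (3, 0), (3, 1), (3, 7), (4, 0), (4, 1), (4, 7), (5, 0), (5, 1), (5, 7), (6, 0), (6, 1), (6, 7), (7, 0), (7, 1), (7, 7), (8, 0), (8, 1), (8, 7), (9, 0), (9, 1), (9, 7), (10, 0), (10, 1), (10, 7), (11, 0), (11, 1), (11, 7), (12, 0), (12, 1), (12, 7), (13, 0), (13, 1), (13, 7), (14, 0), (14, 1), (14, 7), (15, 0), (15, 1), (15, 7)]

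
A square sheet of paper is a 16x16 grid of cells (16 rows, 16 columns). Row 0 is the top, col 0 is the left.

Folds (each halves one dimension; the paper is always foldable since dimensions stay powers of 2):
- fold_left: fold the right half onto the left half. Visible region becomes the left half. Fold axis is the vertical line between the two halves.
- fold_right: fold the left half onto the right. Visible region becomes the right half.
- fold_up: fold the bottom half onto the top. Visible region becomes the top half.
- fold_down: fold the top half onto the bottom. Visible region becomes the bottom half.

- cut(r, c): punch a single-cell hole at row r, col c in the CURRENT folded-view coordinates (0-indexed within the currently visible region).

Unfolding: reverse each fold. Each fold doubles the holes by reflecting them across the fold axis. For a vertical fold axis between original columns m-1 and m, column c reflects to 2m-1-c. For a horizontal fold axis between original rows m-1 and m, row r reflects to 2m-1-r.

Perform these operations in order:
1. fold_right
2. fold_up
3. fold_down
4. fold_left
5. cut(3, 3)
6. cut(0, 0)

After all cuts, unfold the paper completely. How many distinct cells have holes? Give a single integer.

Op 1 fold_right: fold axis v@8; visible region now rows[0,16) x cols[8,16) = 16x8
Op 2 fold_up: fold axis h@8; visible region now rows[0,8) x cols[8,16) = 8x8
Op 3 fold_down: fold axis h@4; visible region now rows[4,8) x cols[8,16) = 4x8
Op 4 fold_left: fold axis v@12; visible region now rows[4,8) x cols[8,12) = 4x4
Op 5 cut(3, 3): punch at orig (7,11); cuts so far [(7, 11)]; region rows[4,8) x cols[8,12) = 4x4
Op 6 cut(0, 0): punch at orig (4,8); cuts so far [(4, 8), (7, 11)]; region rows[4,8) x cols[8,12) = 4x4
Unfold 1 (reflect across v@12): 4 holes -> [(4, 8), (4, 15), (7, 11), (7, 12)]
Unfold 2 (reflect across h@4): 8 holes -> [(0, 11), (0, 12), (3, 8), (3, 15), (4, 8), (4, 15), (7, 11), (7, 12)]
Unfold 3 (reflect across h@8): 16 holes -> [(0, 11), (0, 12), (3, 8), (3, 15), (4, 8), (4, 15), (7, 11), (7, 12), (8, 11), (8, 12), (11, 8), (11, 15), (12, 8), (12, 15), (15, 11), (15, 12)]
Unfold 4 (reflect across v@8): 32 holes -> [(0, 3), (0, 4), (0, 11), (0, 12), (3, 0), (3, 7), (3, 8), (3, 15), (4, 0), (4, 7), (4, 8), (4, 15), (7, 3), (7, 4), (7, 11), (7, 12), (8, 3), (8, 4), (8, 11), (8, 12), (11, 0), (11, 7), (11, 8), (11, 15), (12, 0), (12, 7), (12, 8), (12, 15), (15, 3), (15, 4), (15, 11), (15, 12)]

Answer: 32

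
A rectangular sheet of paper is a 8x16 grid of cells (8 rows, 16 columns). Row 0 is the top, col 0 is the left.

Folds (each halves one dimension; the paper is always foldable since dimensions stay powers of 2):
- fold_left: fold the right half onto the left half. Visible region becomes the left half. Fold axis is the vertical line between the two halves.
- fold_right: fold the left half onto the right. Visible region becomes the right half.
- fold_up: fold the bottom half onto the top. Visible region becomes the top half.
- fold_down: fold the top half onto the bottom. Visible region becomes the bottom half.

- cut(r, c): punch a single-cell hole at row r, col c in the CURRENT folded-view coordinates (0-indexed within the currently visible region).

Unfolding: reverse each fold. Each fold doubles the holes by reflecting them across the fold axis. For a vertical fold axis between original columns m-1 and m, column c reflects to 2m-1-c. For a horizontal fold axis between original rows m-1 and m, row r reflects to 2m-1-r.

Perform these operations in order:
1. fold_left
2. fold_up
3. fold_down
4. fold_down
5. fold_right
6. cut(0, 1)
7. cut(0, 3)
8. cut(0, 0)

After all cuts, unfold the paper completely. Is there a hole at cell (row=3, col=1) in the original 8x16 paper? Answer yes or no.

Op 1 fold_left: fold axis v@8; visible region now rows[0,8) x cols[0,8) = 8x8
Op 2 fold_up: fold axis h@4; visible region now rows[0,4) x cols[0,8) = 4x8
Op 3 fold_down: fold axis h@2; visible region now rows[2,4) x cols[0,8) = 2x8
Op 4 fold_down: fold axis h@3; visible region now rows[3,4) x cols[0,8) = 1x8
Op 5 fold_right: fold axis v@4; visible region now rows[3,4) x cols[4,8) = 1x4
Op 6 cut(0, 1): punch at orig (3,5); cuts so far [(3, 5)]; region rows[3,4) x cols[4,8) = 1x4
Op 7 cut(0, 3): punch at orig (3,7); cuts so far [(3, 5), (3, 7)]; region rows[3,4) x cols[4,8) = 1x4
Op 8 cut(0, 0): punch at orig (3,4); cuts so far [(3, 4), (3, 5), (3, 7)]; region rows[3,4) x cols[4,8) = 1x4
Unfold 1 (reflect across v@4): 6 holes -> [(3, 0), (3, 2), (3, 3), (3, 4), (3, 5), (3, 7)]
Unfold 2 (reflect across h@3): 12 holes -> [(2, 0), (2, 2), (2, 3), (2, 4), (2, 5), (2, 7), (3, 0), (3, 2), (3, 3), (3, 4), (3, 5), (3, 7)]
Unfold 3 (reflect across h@2): 24 holes -> [(0, 0), (0, 2), (0, 3), (0, 4), (0, 5), (0, 7), (1, 0), (1, 2), (1, 3), (1, 4), (1, 5), (1, 7), (2, 0), (2, 2), (2, 3), (2, 4), (2, 5), (2, 7), (3, 0), (3, 2), (3, 3), (3, 4), (3, 5), (3, 7)]
Unfold 4 (reflect across h@4): 48 holes -> [(0, 0), (0, 2), (0, 3), (0, 4), (0, 5), (0, 7), (1, 0), (1, 2), (1, 3), (1, 4), (1, 5), (1, 7), (2, 0), (2, 2), (2, 3), (2, 4), (2, 5), (2, 7), (3, 0), (3, 2), (3, 3), (3, 4), (3, 5), (3, 7), (4, 0), (4, 2), (4, 3), (4, 4), (4, 5), (4, 7), (5, 0), (5, 2), (5, 3), (5, 4), (5, 5), (5, 7), (6, 0), (6, 2), (6, 3), (6, 4), (6, 5), (6, 7), (7, 0), (7, 2), (7, 3), (7, 4), (7, 5), (7, 7)]
Unfold 5 (reflect across v@8): 96 holes -> [(0, 0), (0, 2), (0, 3), (0, 4), (0, 5), (0, 7), (0, 8), (0, 10), (0, 11), (0, 12), (0, 13), (0, 15), (1, 0), (1, 2), (1, 3), (1, 4), (1, 5), (1, 7), (1, 8), (1, 10), (1, 11), (1, 12), (1, 13), (1, 15), (2, 0), (2, 2), (2, 3), (2, 4), (2, 5), (2, 7), (2, 8), (2, 10), (2, 11), (2, 12), (2, 13), (2, 15), (3, 0), (3, 2), (3, 3), (3, 4), (3, 5), (3, 7), (3, 8), (3, 10), (3, 11), (3, 12), (3, 13), (3, 15), (4, 0), (4, 2), (4, 3), (4, 4), (4, 5), (4, 7), (4, 8), (4, 10), (4, 11), (4, 12), (4, 13), (4, 15), (5, 0), (5, 2), (5, 3), (5, 4), (5, 5), (5, 7), (5, 8), (5, 10), (5, 11), (5, 12), (5, 13), (5, 15), (6, 0), (6, 2), (6, 3), (6, 4), (6, 5), (6, 7), (6, 8), (6, 10), (6, 11), (6, 12), (6, 13), (6, 15), (7, 0), (7, 2), (7, 3), (7, 4), (7, 5), (7, 7), (7, 8), (7, 10), (7, 11), (7, 12), (7, 13), (7, 15)]
Holes: [(0, 0), (0, 2), (0, 3), (0, 4), (0, 5), (0, 7), (0, 8), (0, 10), (0, 11), (0, 12), (0, 13), (0, 15), (1, 0), (1, 2), (1, 3), (1, 4), (1, 5), (1, 7), (1, 8), (1, 10), (1, 11), (1, 12), (1, 13), (1, 15), (2, 0), (2, 2), (2, 3), (2, 4), (2, 5), (2, 7), (2, 8), (2, 10), (2, 11), (2, 12), (2, 13), (2, 15), (3, 0), (3, 2), (3, 3), (3, 4), (3, 5), (3, 7), (3, 8), (3, 10), (3, 11), (3, 12), (3, 13), (3, 15), (4, 0), (4, 2), (4, 3), (4, 4), (4, 5), (4, 7), (4, 8), (4, 10), (4, 11), (4, 12), (4, 13), (4, 15), (5, 0), (5, 2), (5, 3), (5, 4), (5, 5), (5, 7), (5, 8), (5, 10), (5, 11), (5, 12), (5, 13), (5, 15), (6, 0), (6, 2), (6, 3), (6, 4), (6, 5), (6, 7), (6, 8), (6, 10), (6, 11), (6, 12), (6, 13), (6, 15), (7, 0), (7, 2), (7, 3), (7, 4), (7, 5), (7, 7), (7, 8), (7, 10), (7, 11), (7, 12), (7, 13), (7, 15)]

Answer: no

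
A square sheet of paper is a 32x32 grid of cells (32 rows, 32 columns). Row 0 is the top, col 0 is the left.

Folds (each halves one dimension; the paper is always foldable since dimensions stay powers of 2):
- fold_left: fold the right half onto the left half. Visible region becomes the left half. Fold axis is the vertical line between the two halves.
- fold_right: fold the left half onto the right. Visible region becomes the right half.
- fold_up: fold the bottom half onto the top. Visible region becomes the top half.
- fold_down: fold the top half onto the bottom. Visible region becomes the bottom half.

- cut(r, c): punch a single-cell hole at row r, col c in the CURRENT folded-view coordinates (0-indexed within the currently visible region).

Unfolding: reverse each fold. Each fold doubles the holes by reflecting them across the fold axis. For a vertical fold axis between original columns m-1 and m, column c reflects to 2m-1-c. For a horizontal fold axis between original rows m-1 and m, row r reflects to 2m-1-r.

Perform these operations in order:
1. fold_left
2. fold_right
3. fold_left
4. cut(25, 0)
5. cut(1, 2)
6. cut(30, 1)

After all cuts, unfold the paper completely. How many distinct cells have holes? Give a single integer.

Answer: 24

Derivation:
Op 1 fold_left: fold axis v@16; visible region now rows[0,32) x cols[0,16) = 32x16
Op 2 fold_right: fold axis v@8; visible region now rows[0,32) x cols[8,16) = 32x8
Op 3 fold_left: fold axis v@12; visible region now rows[0,32) x cols[8,12) = 32x4
Op 4 cut(25, 0): punch at orig (25,8); cuts so far [(25, 8)]; region rows[0,32) x cols[8,12) = 32x4
Op 5 cut(1, 2): punch at orig (1,10); cuts so far [(1, 10), (25, 8)]; region rows[0,32) x cols[8,12) = 32x4
Op 6 cut(30, 1): punch at orig (30,9); cuts so far [(1, 10), (25, 8), (30, 9)]; region rows[0,32) x cols[8,12) = 32x4
Unfold 1 (reflect across v@12): 6 holes -> [(1, 10), (1, 13), (25, 8), (25, 15), (30, 9), (30, 14)]
Unfold 2 (reflect across v@8): 12 holes -> [(1, 2), (1, 5), (1, 10), (1, 13), (25, 0), (25, 7), (25, 8), (25, 15), (30, 1), (30, 6), (30, 9), (30, 14)]
Unfold 3 (reflect across v@16): 24 holes -> [(1, 2), (1, 5), (1, 10), (1, 13), (1, 18), (1, 21), (1, 26), (1, 29), (25, 0), (25, 7), (25, 8), (25, 15), (25, 16), (25, 23), (25, 24), (25, 31), (30, 1), (30, 6), (30, 9), (30, 14), (30, 17), (30, 22), (30, 25), (30, 30)]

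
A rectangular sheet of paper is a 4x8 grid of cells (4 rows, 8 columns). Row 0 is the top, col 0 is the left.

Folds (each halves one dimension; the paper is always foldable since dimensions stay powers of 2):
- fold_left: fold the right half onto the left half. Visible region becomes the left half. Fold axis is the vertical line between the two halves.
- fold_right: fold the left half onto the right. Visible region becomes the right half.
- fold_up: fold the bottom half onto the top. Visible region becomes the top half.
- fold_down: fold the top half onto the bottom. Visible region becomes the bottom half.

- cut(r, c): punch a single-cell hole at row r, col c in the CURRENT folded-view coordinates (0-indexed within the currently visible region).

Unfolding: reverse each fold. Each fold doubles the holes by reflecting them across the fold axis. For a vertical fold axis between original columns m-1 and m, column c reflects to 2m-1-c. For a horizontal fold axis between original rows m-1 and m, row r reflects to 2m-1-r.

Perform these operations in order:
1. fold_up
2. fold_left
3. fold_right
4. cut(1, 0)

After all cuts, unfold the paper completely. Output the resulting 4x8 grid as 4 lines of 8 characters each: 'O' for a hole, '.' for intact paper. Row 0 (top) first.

Op 1 fold_up: fold axis h@2; visible region now rows[0,2) x cols[0,8) = 2x8
Op 2 fold_left: fold axis v@4; visible region now rows[0,2) x cols[0,4) = 2x4
Op 3 fold_right: fold axis v@2; visible region now rows[0,2) x cols[2,4) = 2x2
Op 4 cut(1, 0): punch at orig (1,2); cuts so far [(1, 2)]; region rows[0,2) x cols[2,4) = 2x2
Unfold 1 (reflect across v@2): 2 holes -> [(1, 1), (1, 2)]
Unfold 2 (reflect across v@4): 4 holes -> [(1, 1), (1, 2), (1, 5), (1, 6)]
Unfold 3 (reflect across h@2): 8 holes -> [(1, 1), (1, 2), (1, 5), (1, 6), (2, 1), (2, 2), (2, 5), (2, 6)]

Answer: ........
.OO..OO.
.OO..OO.
........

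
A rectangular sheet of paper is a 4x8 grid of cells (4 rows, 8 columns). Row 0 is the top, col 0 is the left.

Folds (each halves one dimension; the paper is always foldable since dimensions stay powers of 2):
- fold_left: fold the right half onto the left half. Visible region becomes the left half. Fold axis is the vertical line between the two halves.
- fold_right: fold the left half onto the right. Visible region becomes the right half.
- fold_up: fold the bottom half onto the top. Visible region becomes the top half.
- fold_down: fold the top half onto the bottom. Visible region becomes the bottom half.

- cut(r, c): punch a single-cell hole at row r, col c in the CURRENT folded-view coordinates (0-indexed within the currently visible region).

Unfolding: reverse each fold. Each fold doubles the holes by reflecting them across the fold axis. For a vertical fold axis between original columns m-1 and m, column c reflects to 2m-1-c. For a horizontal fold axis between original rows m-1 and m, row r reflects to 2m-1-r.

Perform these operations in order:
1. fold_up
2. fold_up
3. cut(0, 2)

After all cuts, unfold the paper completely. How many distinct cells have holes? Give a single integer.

Op 1 fold_up: fold axis h@2; visible region now rows[0,2) x cols[0,8) = 2x8
Op 2 fold_up: fold axis h@1; visible region now rows[0,1) x cols[0,8) = 1x8
Op 3 cut(0, 2): punch at orig (0,2); cuts so far [(0, 2)]; region rows[0,1) x cols[0,8) = 1x8
Unfold 1 (reflect across h@1): 2 holes -> [(0, 2), (1, 2)]
Unfold 2 (reflect across h@2): 4 holes -> [(0, 2), (1, 2), (2, 2), (3, 2)]

Answer: 4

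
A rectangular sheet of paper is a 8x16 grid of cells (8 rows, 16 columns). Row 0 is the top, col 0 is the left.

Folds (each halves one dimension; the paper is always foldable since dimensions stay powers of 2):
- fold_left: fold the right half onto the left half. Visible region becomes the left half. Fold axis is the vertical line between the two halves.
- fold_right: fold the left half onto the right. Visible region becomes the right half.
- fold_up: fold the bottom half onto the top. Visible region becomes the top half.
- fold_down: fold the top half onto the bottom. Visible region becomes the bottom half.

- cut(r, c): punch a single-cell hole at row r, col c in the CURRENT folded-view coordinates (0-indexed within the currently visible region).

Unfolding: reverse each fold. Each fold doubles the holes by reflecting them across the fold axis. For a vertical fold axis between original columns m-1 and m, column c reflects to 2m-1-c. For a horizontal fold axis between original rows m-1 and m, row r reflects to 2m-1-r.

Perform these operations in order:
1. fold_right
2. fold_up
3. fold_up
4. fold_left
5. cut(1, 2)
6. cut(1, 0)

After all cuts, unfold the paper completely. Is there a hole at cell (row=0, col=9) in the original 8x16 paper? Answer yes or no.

Op 1 fold_right: fold axis v@8; visible region now rows[0,8) x cols[8,16) = 8x8
Op 2 fold_up: fold axis h@4; visible region now rows[0,4) x cols[8,16) = 4x8
Op 3 fold_up: fold axis h@2; visible region now rows[0,2) x cols[8,16) = 2x8
Op 4 fold_left: fold axis v@12; visible region now rows[0,2) x cols[8,12) = 2x4
Op 5 cut(1, 2): punch at orig (1,10); cuts so far [(1, 10)]; region rows[0,2) x cols[8,12) = 2x4
Op 6 cut(1, 0): punch at orig (1,8); cuts so far [(1, 8), (1, 10)]; region rows[0,2) x cols[8,12) = 2x4
Unfold 1 (reflect across v@12): 4 holes -> [(1, 8), (1, 10), (1, 13), (1, 15)]
Unfold 2 (reflect across h@2): 8 holes -> [(1, 8), (1, 10), (1, 13), (1, 15), (2, 8), (2, 10), (2, 13), (2, 15)]
Unfold 3 (reflect across h@4): 16 holes -> [(1, 8), (1, 10), (1, 13), (1, 15), (2, 8), (2, 10), (2, 13), (2, 15), (5, 8), (5, 10), (5, 13), (5, 15), (6, 8), (6, 10), (6, 13), (6, 15)]
Unfold 4 (reflect across v@8): 32 holes -> [(1, 0), (1, 2), (1, 5), (1, 7), (1, 8), (1, 10), (1, 13), (1, 15), (2, 0), (2, 2), (2, 5), (2, 7), (2, 8), (2, 10), (2, 13), (2, 15), (5, 0), (5, 2), (5, 5), (5, 7), (5, 8), (5, 10), (5, 13), (5, 15), (6, 0), (6, 2), (6, 5), (6, 7), (6, 8), (6, 10), (6, 13), (6, 15)]
Holes: [(1, 0), (1, 2), (1, 5), (1, 7), (1, 8), (1, 10), (1, 13), (1, 15), (2, 0), (2, 2), (2, 5), (2, 7), (2, 8), (2, 10), (2, 13), (2, 15), (5, 0), (5, 2), (5, 5), (5, 7), (5, 8), (5, 10), (5, 13), (5, 15), (6, 0), (6, 2), (6, 5), (6, 7), (6, 8), (6, 10), (6, 13), (6, 15)]

Answer: no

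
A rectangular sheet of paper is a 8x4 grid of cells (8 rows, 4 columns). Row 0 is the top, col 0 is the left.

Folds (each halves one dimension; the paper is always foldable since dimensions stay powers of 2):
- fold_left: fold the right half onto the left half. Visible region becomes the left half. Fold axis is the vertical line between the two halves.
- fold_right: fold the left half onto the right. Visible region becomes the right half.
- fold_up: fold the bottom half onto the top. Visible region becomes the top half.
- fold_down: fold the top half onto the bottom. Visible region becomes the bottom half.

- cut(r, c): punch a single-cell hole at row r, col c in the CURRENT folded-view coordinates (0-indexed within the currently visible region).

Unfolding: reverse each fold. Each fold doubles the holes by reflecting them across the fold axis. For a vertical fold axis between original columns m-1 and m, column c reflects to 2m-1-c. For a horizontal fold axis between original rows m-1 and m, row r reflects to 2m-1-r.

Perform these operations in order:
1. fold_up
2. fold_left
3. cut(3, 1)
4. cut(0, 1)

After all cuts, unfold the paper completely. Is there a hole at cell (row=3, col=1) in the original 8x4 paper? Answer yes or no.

Op 1 fold_up: fold axis h@4; visible region now rows[0,4) x cols[0,4) = 4x4
Op 2 fold_left: fold axis v@2; visible region now rows[0,4) x cols[0,2) = 4x2
Op 3 cut(3, 1): punch at orig (3,1); cuts so far [(3, 1)]; region rows[0,4) x cols[0,2) = 4x2
Op 4 cut(0, 1): punch at orig (0,1); cuts so far [(0, 1), (3, 1)]; region rows[0,4) x cols[0,2) = 4x2
Unfold 1 (reflect across v@2): 4 holes -> [(0, 1), (0, 2), (3, 1), (3, 2)]
Unfold 2 (reflect across h@4): 8 holes -> [(0, 1), (0, 2), (3, 1), (3, 2), (4, 1), (4, 2), (7, 1), (7, 2)]
Holes: [(0, 1), (0, 2), (3, 1), (3, 2), (4, 1), (4, 2), (7, 1), (7, 2)]

Answer: yes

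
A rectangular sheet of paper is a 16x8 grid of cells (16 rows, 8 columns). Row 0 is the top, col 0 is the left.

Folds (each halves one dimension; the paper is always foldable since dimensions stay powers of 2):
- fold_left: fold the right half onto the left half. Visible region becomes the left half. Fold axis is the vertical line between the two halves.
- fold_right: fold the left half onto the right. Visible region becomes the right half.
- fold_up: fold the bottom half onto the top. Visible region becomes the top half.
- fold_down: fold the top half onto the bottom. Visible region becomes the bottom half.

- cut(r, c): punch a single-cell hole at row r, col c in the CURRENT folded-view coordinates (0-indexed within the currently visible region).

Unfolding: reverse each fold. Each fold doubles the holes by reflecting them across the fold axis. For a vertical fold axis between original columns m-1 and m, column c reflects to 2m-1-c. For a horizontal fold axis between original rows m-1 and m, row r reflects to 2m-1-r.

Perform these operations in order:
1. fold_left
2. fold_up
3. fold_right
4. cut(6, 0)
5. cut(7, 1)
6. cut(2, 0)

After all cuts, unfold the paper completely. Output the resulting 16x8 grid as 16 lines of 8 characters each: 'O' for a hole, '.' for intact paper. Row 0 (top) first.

Answer: ........
........
.OO..OO.
........
........
........
.OO..OO.
O..OO..O
O..OO..O
.OO..OO.
........
........
........
.OO..OO.
........
........

Derivation:
Op 1 fold_left: fold axis v@4; visible region now rows[0,16) x cols[0,4) = 16x4
Op 2 fold_up: fold axis h@8; visible region now rows[0,8) x cols[0,4) = 8x4
Op 3 fold_right: fold axis v@2; visible region now rows[0,8) x cols[2,4) = 8x2
Op 4 cut(6, 0): punch at orig (6,2); cuts so far [(6, 2)]; region rows[0,8) x cols[2,4) = 8x2
Op 5 cut(7, 1): punch at orig (7,3); cuts so far [(6, 2), (7, 3)]; region rows[0,8) x cols[2,4) = 8x2
Op 6 cut(2, 0): punch at orig (2,2); cuts so far [(2, 2), (6, 2), (7, 3)]; region rows[0,8) x cols[2,4) = 8x2
Unfold 1 (reflect across v@2): 6 holes -> [(2, 1), (2, 2), (6, 1), (6, 2), (7, 0), (7, 3)]
Unfold 2 (reflect across h@8): 12 holes -> [(2, 1), (2, 2), (6, 1), (6, 2), (7, 0), (7, 3), (8, 0), (8, 3), (9, 1), (9, 2), (13, 1), (13, 2)]
Unfold 3 (reflect across v@4): 24 holes -> [(2, 1), (2, 2), (2, 5), (2, 6), (6, 1), (6, 2), (6, 5), (6, 6), (7, 0), (7, 3), (7, 4), (7, 7), (8, 0), (8, 3), (8, 4), (8, 7), (9, 1), (9, 2), (9, 5), (9, 6), (13, 1), (13, 2), (13, 5), (13, 6)]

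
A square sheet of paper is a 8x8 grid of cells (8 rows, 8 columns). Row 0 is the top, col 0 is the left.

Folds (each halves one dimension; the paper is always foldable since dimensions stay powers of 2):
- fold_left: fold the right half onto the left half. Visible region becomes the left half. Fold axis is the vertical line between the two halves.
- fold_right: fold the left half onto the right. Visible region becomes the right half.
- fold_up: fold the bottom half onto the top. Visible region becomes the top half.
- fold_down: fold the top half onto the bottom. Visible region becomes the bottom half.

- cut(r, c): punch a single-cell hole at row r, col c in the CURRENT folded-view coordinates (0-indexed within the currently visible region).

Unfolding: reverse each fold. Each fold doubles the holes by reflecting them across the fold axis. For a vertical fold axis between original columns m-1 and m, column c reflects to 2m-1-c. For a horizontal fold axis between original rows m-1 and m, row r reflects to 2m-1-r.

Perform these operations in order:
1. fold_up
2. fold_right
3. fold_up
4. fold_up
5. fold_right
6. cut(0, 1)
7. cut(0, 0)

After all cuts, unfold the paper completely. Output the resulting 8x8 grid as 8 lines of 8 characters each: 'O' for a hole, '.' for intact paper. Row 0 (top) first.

Op 1 fold_up: fold axis h@4; visible region now rows[0,4) x cols[0,8) = 4x8
Op 2 fold_right: fold axis v@4; visible region now rows[0,4) x cols[4,8) = 4x4
Op 3 fold_up: fold axis h@2; visible region now rows[0,2) x cols[4,8) = 2x4
Op 4 fold_up: fold axis h@1; visible region now rows[0,1) x cols[4,8) = 1x4
Op 5 fold_right: fold axis v@6; visible region now rows[0,1) x cols[6,8) = 1x2
Op 6 cut(0, 1): punch at orig (0,7); cuts so far [(0, 7)]; region rows[0,1) x cols[6,8) = 1x2
Op 7 cut(0, 0): punch at orig (0,6); cuts so far [(0, 6), (0, 7)]; region rows[0,1) x cols[6,8) = 1x2
Unfold 1 (reflect across v@6): 4 holes -> [(0, 4), (0, 5), (0, 6), (0, 7)]
Unfold 2 (reflect across h@1): 8 holes -> [(0, 4), (0, 5), (0, 6), (0, 7), (1, 4), (1, 5), (1, 6), (1, 7)]
Unfold 3 (reflect across h@2): 16 holes -> [(0, 4), (0, 5), (0, 6), (0, 7), (1, 4), (1, 5), (1, 6), (1, 7), (2, 4), (2, 5), (2, 6), (2, 7), (3, 4), (3, 5), (3, 6), (3, 7)]
Unfold 4 (reflect across v@4): 32 holes -> [(0, 0), (0, 1), (0, 2), (0, 3), (0, 4), (0, 5), (0, 6), (0, 7), (1, 0), (1, 1), (1, 2), (1, 3), (1, 4), (1, 5), (1, 6), (1, 7), (2, 0), (2, 1), (2, 2), (2, 3), (2, 4), (2, 5), (2, 6), (2, 7), (3, 0), (3, 1), (3, 2), (3, 3), (3, 4), (3, 5), (3, 6), (3, 7)]
Unfold 5 (reflect across h@4): 64 holes -> [(0, 0), (0, 1), (0, 2), (0, 3), (0, 4), (0, 5), (0, 6), (0, 7), (1, 0), (1, 1), (1, 2), (1, 3), (1, 4), (1, 5), (1, 6), (1, 7), (2, 0), (2, 1), (2, 2), (2, 3), (2, 4), (2, 5), (2, 6), (2, 7), (3, 0), (3, 1), (3, 2), (3, 3), (3, 4), (3, 5), (3, 6), (3, 7), (4, 0), (4, 1), (4, 2), (4, 3), (4, 4), (4, 5), (4, 6), (4, 7), (5, 0), (5, 1), (5, 2), (5, 3), (5, 4), (5, 5), (5, 6), (5, 7), (6, 0), (6, 1), (6, 2), (6, 3), (6, 4), (6, 5), (6, 6), (6, 7), (7, 0), (7, 1), (7, 2), (7, 3), (7, 4), (7, 5), (7, 6), (7, 7)]

Answer: OOOOOOOO
OOOOOOOO
OOOOOOOO
OOOOOOOO
OOOOOOOO
OOOOOOOO
OOOOOOOO
OOOOOOOO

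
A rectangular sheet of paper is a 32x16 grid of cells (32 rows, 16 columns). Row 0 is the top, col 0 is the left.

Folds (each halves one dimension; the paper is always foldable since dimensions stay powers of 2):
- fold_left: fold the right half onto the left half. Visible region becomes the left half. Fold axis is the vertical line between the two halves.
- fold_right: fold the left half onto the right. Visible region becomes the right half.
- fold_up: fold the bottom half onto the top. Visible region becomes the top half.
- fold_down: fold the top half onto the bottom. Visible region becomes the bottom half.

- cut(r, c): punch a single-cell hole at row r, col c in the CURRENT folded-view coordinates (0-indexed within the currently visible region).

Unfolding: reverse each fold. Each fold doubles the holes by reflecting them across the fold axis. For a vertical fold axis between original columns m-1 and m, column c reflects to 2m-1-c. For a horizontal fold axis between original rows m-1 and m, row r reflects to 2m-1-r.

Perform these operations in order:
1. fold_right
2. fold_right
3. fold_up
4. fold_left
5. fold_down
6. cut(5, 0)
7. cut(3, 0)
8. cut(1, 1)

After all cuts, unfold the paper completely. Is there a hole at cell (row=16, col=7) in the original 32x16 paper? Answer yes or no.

Op 1 fold_right: fold axis v@8; visible region now rows[0,32) x cols[8,16) = 32x8
Op 2 fold_right: fold axis v@12; visible region now rows[0,32) x cols[12,16) = 32x4
Op 3 fold_up: fold axis h@16; visible region now rows[0,16) x cols[12,16) = 16x4
Op 4 fold_left: fold axis v@14; visible region now rows[0,16) x cols[12,14) = 16x2
Op 5 fold_down: fold axis h@8; visible region now rows[8,16) x cols[12,14) = 8x2
Op 6 cut(5, 0): punch at orig (13,12); cuts so far [(13, 12)]; region rows[8,16) x cols[12,14) = 8x2
Op 7 cut(3, 0): punch at orig (11,12); cuts so far [(11, 12), (13, 12)]; region rows[8,16) x cols[12,14) = 8x2
Op 8 cut(1, 1): punch at orig (9,13); cuts so far [(9, 13), (11, 12), (13, 12)]; region rows[8,16) x cols[12,14) = 8x2
Unfold 1 (reflect across h@8): 6 holes -> [(2, 12), (4, 12), (6, 13), (9, 13), (11, 12), (13, 12)]
Unfold 2 (reflect across v@14): 12 holes -> [(2, 12), (2, 15), (4, 12), (4, 15), (6, 13), (6, 14), (9, 13), (9, 14), (11, 12), (11, 15), (13, 12), (13, 15)]
Unfold 3 (reflect across h@16): 24 holes -> [(2, 12), (2, 15), (4, 12), (4, 15), (6, 13), (6, 14), (9, 13), (9, 14), (11, 12), (11, 15), (13, 12), (13, 15), (18, 12), (18, 15), (20, 12), (20, 15), (22, 13), (22, 14), (25, 13), (25, 14), (27, 12), (27, 15), (29, 12), (29, 15)]
Unfold 4 (reflect across v@12): 48 holes -> [(2, 8), (2, 11), (2, 12), (2, 15), (4, 8), (4, 11), (4, 12), (4, 15), (6, 9), (6, 10), (6, 13), (6, 14), (9, 9), (9, 10), (9, 13), (9, 14), (11, 8), (11, 11), (11, 12), (11, 15), (13, 8), (13, 11), (13, 12), (13, 15), (18, 8), (18, 11), (18, 12), (18, 15), (20, 8), (20, 11), (20, 12), (20, 15), (22, 9), (22, 10), (22, 13), (22, 14), (25, 9), (25, 10), (25, 13), (25, 14), (27, 8), (27, 11), (27, 12), (27, 15), (29, 8), (29, 11), (29, 12), (29, 15)]
Unfold 5 (reflect across v@8): 96 holes -> [(2, 0), (2, 3), (2, 4), (2, 7), (2, 8), (2, 11), (2, 12), (2, 15), (4, 0), (4, 3), (4, 4), (4, 7), (4, 8), (4, 11), (4, 12), (4, 15), (6, 1), (6, 2), (6, 5), (6, 6), (6, 9), (6, 10), (6, 13), (6, 14), (9, 1), (9, 2), (9, 5), (9, 6), (9, 9), (9, 10), (9, 13), (9, 14), (11, 0), (11, 3), (11, 4), (11, 7), (11, 8), (11, 11), (11, 12), (11, 15), (13, 0), (13, 3), (13, 4), (13, 7), (13, 8), (13, 11), (13, 12), (13, 15), (18, 0), (18, 3), (18, 4), (18, 7), (18, 8), (18, 11), (18, 12), (18, 15), (20, 0), (20, 3), (20, 4), (20, 7), (20, 8), (20, 11), (20, 12), (20, 15), (22, 1), (22, 2), (22, 5), (22, 6), (22, 9), (22, 10), (22, 13), (22, 14), (25, 1), (25, 2), (25, 5), (25, 6), (25, 9), (25, 10), (25, 13), (25, 14), (27, 0), (27, 3), (27, 4), (27, 7), (27, 8), (27, 11), (27, 12), (27, 15), (29, 0), (29, 3), (29, 4), (29, 7), (29, 8), (29, 11), (29, 12), (29, 15)]
Holes: [(2, 0), (2, 3), (2, 4), (2, 7), (2, 8), (2, 11), (2, 12), (2, 15), (4, 0), (4, 3), (4, 4), (4, 7), (4, 8), (4, 11), (4, 12), (4, 15), (6, 1), (6, 2), (6, 5), (6, 6), (6, 9), (6, 10), (6, 13), (6, 14), (9, 1), (9, 2), (9, 5), (9, 6), (9, 9), (9, 10), (9, 13), (9, 14), (11, 0), (11, 3), (11, 4), (11, 7), (11, 8), (11, 11), (11, 12), (11, 15), (13, 0), (13, 3), (13, 4), (13, 7), (13, 8), (13, 11), (13, 12), (13, 15), (18, 0), (18, 3), (18, 4), (18, 7), (18, 8), (18, 11), (18, 12), (18, 15), (20, 0), (20, 3), (20, 4), (20, 7), (20, 8), (20, 11), (20, 12), (20, 15), (22, 1), (22, 2), (22, 5), (22, 6), (22, 9), (22, 10), (22, 13), (22, 14), (25, 1), (25, 2), (25, 5), (25, 6), (25, 9), (25, 10), (25, 13), (25, 14), (27, 0), (27, 3), (27, 4), (27, 7), (27, 8), (27, 11), (27, 12), (27, 15), (29, 0), (29, 3), (29, 4), (29, 7), (29, 8), (29, 11), (29, 12), (29, 15)]

Answer: no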